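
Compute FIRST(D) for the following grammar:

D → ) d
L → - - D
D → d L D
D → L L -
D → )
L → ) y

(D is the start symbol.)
To compute FIRST(D), examine every production with D on the left-hand side, reading each right-hand side left to right until a non-nullable symbol is reached.

FIRST sets of the other non-terminals involved (by the same procedure, iterated to a fixed point):
  FIRST(L) = { ')', '-' }

From D → ) d:
  - ')' is a terminal: add ')' and stop
From D → d L D:
  - d is a terminal: add 'd' and stop
From D → L L -:
  - L is a non-terminal: add FIRST(L) \ {ε} = { ')', '-' }
    L is not nullable, so stop
From D → ):
  - ')' is a terminal: add ')' and stop

Collecting: FIRST(D) = { ')', '-', 'd' }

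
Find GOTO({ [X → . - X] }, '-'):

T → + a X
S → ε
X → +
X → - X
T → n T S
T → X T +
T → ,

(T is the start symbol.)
{ [X → - . X], [X → . +], [X → . - X] }

GOTO(I, '-') = CLOSURE({ [A → αX.β] : [A → α.Xβ] ∈ I, X = '-' })

Items with dot before '-', with the dot advanced:
  [X → . - X] → [X → - . X]
Closure of the advanced items:
  [X → - . X] has the dot before X: add [X → . +], [X → . - X]

GOTO = { [X → - . X], [X → . +], [X → . - X] }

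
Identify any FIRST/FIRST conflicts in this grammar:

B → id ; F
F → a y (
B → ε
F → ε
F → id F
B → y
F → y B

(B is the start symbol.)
No FIRST/FIRST conflicts.

A FIRST/FIRST conflict occurs when two productions N → α and N → β for the same non-terminal have FIRST(α) ∩ FIRST(β) ≠ ∅ (with ε ∈ FIRST of a nullable right-hand side, so two nullable alternatives also conflict).

Productions for B:
  B → id ; F: FIRST = { 'id' }
  B → ε: FIRST = { ε }
  B → y: FIRST = { 'y' }
Productions for F:
  F → a y (: FIRST = { 'a' }
  F → ε: FIRST = { ε }
  F → id F: FIRST = { 'id' }
  F → y B: FIRST = { 'y' }

All alternatives of each non-terminal have pairwise disjoint FIRST sets.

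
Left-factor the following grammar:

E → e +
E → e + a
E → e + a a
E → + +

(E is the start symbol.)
E → e + E'
E' → ε
E' → a E''
E'' → ε
E'' → a
E → + +

Left-factoring transforms A → αβ₁ | αβ₂ into A → αA' and A' → β₁ | β₂
(α is the longest common prefix among the alternatives). Repeat until
no nonterminal has two alternatives with a common prefix.

Round 1: E has alternatives sharing prefix 'e +'. Introduce E': E → e + E'
  Add: E' → ε
  Add: E' → a
  Add: E' → a a

Round 2: E' has alternatives sharing prefix 'a'. Introduce E'': E' → a E''
  Add: E'' → ε
  Add: E'' → a

No remaining common prefixes — done.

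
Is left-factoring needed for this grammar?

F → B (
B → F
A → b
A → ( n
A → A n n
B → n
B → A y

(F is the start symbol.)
No, left-factoring is not needed

Left-factoring is needed when two productions for the same non-terminal
share a common prefix on the right-hand side.

Productions for B:
  B → F
  B → n
  B → A y
Productions for A:
  A → b
  A → ( n
  A → A n n

No common prefixes found.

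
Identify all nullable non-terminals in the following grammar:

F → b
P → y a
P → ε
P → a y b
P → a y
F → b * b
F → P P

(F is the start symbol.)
{ 'F', 'P' }

A non-terminal is nullable if it can derive ε (the empty string): either it has an ε-production, or it has a production whose right-hand side consists entirely of nullable non-terminals.

ε-productions: P → ε
So P is immediately nullable.
F → P P: every symbol on the right is nullable, so F is nullable too.
Every non-terminal is now nullable.
Nullable = { 'F', 'P' }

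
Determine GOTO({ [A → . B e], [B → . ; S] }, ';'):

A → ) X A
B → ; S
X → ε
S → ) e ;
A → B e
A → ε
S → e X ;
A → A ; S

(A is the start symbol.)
GOTO(I, ';') = CLOSURE({ [A → αX.β] : [A → α.Xβ] ∈ I, X = ';' })

Items with dot before ';', with the dot advanced:
  [B → . ; S] → [B → ; . S]
Closure of the advanced items:
  [B → ; . S] has the dot before S: add [S → . ) e ;], [S → . e X ;]

GOTO = { [B → ; . S], [S → . ) e ;], [S → . e X ;] }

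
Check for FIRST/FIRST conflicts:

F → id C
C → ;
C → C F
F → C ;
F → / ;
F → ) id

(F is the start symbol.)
A FIRST/FIRST conflict occurs when two productions N → α and N → β for the same non-terminal have FIRST(α) ∩ FIRST(β) ≠ ∅ (with ε ∈ FIRST of a nullable right-hand side, so two nullable alternatives also conflict).

FIRST sets of the non-terminals at (or reachable through a nullable prefix from) the front of some alternative:
  FIRST(C) = { ';' }

Productions for F:
  F → id C: FIRST = { 'id' }
  F → C ;: FIRST = { ';' }
  F → / ;: FIRST = { '/' }
  F → ) id: FIRST = { ')' }
Productions for C:
  C → ;: FIRST = { ';' }
  C → C F: FIRST = { ';' }

Conflict for C: C → ; and C → C F
  Overlap: { ';' }

Answer: Yes. C → ';' / C → C F on { ';' }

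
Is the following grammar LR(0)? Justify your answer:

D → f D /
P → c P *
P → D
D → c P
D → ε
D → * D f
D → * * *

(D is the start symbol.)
Augment with D' → D and build the canonical LR(0) collection (I0 = CLOSURE({[D' → . D]}), then GOTO on every symbol after a dot until no new states appear). It has 16 states:
  I0: { [D → . * * *], [D → . * D f], [D → . c P], [D → . f D /], [D → .], [D' → . D] }  — shift, reduce
  I1: { [D → * . * *], [D → * . D f], [D → . * * *], [D → . * D f], [D → . c P], [D → . f D /], [D → .] }  — shift, reduce
  I2: { [D' → D .] }  — accept
  I3: { [D → . * * *], [D → . * D f], [D → . c P], [D → . f D /], [D → .], [D → c . P], [P → . D], [P → . c P *] }  — shift, reduce
  I4: { [D → . * * *], [D → . * D f], [D → . c P], [D → . f D /], [D → .], [D → f . D /] }  — shift, reduce
  I5: { [D → f D . /] }  — shift
  I6: { [D → f D / .] }  — reduce
  I7: { [P → D .] }  — reduce
  I8: { [D → c P .] }  — reduce
  I9: { [D → . * * *], [D → . * D f], [D → . c P], [D → . f D /], [D → .], [D → c . P], [P → . D], [P → . c P *], [P → c . P *] }  — shift, reduce
  I10: { [D → c P .], [P → c P . *] }  — shift, reduce
  I11: { [P → c P * .] }  — reduce
  I12: { [D → * * . *], [D → * . * *], [D → * . D f], [D → . * * *], [D → . * D f], [D → . c P], [D → . f D /], [D → .] }  — shift, reduce
  I13: { [D → * D . f] }  — shift
  I14: { [D → * D f .] }  — reduce
  I15: { [D → * * * .], [D → * * . *], [D → * . * *], [D → * . D f], [D → . * * *], [D → . * D f], [D → . c P], [D → . f D /], [D → .] }  — shift, 2 reduces

Conflict in state I0:
  Shift-reduce conflict between [D → .] and [D → . * * *]
So the grammar is NOT LR(0).

Answer: No. Shift-reduce conflict between [D → .] and [D → . * * *]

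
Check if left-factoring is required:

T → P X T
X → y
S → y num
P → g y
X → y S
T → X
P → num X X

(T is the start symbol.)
Yes, X has productions with common prefix 'y'

Left-factoring is needed when two productions for the same non-terminal
share a common prefix on the right-hand side.

Productions for T:
  T → P X T
  T → X
Productions for X:
  X → y
  X → y S
Productions for P:
  P → g y
  P → num X X

Found common prefix 'y' in productions for X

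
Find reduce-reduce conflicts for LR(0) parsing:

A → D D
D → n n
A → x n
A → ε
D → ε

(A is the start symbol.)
Augment with A' → A and build the canonical LR(0) collection (I0 = CLOSURE({[A' → . A]}), then GOTO on every symbol after a dot until no new states appear). It has 8 states:
  I0: { [A → . D D], [A → . x n], [A → .], [A' → . A], [D → . n n], [D → .] }  — shift, 2 reduces
  I1: { [A' → A .] }  — accept
  I2: { [A → D . D], [D → . n n], [D → .] }  — shift, reduce
  I3: { [D → n . n] }  — shift
  I4: { [A → x . n] }  — shift
  I5: { [A → x n .] }  — reduce
  I6: { [D → n n .] }  — reduce
  I7: { [A → D D .] }  — reduce

I0 contains complete items [A → .], [D → .] — reduce-reduce conflict.

Answer: Yes — I0: [A → .] vs [D → .]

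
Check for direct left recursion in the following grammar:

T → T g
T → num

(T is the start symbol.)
Yes, T is left-recursive

Direct left recursion occurs when N → N α for some non-terminal N (the right-hand side begins with the left-hand side itself).

T → T g: LEFT RECURSIVE (starts with T)
T → num: starts with num

The grammar has direct left recursion on: T.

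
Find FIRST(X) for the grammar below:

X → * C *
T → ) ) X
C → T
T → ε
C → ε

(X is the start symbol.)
{ '*' }

From X → * C *:
  - '*' is a terminal: add '*' and stop

Collecting: FIRST(X) = { '*' }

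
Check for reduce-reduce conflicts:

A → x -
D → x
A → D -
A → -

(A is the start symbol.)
No reduce-reduce conflicts

A reduce-reduce conflict occurs when an LR(0) state has two complete items [A → α .] and [B → β .] — both call for a reduction, and with no lookahead the parser cannot choose between them.

Augment with A' → A and build the canonical LR(0) collection (I0 = CLOSURE({[A' → . A]}), then GOTO on every symbol after a dot until no new states appear). It has 7 states:
  I0: { [A → . -], [A → . D -], [A → . x -], [A' → . A], [D → . x] }  — shift
  I1: { [A → - .] }  — reduce
  I2: { [A' → A .] }  — accept
  I3: { [A → D . -] }  — shift
  I4: { [A → x . -], [D → x .] }  — shift, reduce
  I5: { [A → x - .] }  — reduce
  I6: { [A → D - .] }  — reduce

No state contains more than one complete item.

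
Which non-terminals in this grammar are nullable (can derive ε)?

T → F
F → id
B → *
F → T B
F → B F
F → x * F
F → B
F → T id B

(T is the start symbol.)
There are no ε-productions, so no non-terminal can derive ε.
No non-terminals are nullable.

Answer: None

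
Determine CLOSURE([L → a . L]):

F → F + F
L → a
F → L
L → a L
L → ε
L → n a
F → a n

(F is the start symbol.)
To compute CLOSURE, for each item [A → α.Bβ] where B is a non-terminal, add [B → .γ] for all productions B → γ; repeat for the newly added items until nothing changes.

Start with: [L → a . L]
  [L → a . L] has the dot before L: add [L → . a], [L → . a L], [L → .], [L → . n a]
No further items can be added.

CLOSURE = { [L → . a L], [L → . a], [L → . n a], [L → .], [L → a . L] }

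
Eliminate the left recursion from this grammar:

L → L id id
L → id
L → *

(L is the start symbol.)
L is directly left-recursive. The standard transformation for
  A → A α₁ | ... | A α_m | β₁ | ... | β_n
is
  A  → β₁ A' | ... | β_n A'
  A' → α₁ A' | ... | α_m A' | ε

L → id becomes L → id L'
L → * becomes L → * L'
L → L id id becomes L' → id id L'
Add L' → ε

Resulting grammar:
L → id L'
L → * L'
L' → id id L'
L' → ε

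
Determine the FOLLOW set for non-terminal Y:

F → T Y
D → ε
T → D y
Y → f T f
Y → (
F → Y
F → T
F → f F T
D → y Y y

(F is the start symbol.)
To compute FOLLOW(Y), find every occurrence of Y on a right-hand side N → α Y β: add FIRST(β) \ {ε}, and if β is empty or nullable also add FOLLOW(N). Iterate to a fixed point.

In F → T Y: Y is at the end, add FOLLOW(F)
In F → Y: Y is at the end, add FOLLOW(F)
In D → y Y y: Y is followed by y, add FIRST(y) \ {ε} = { 'y' }

The FOLLOW sets referred to above (computed the same way, to a fixed point):
  FOLLOW(F) = { $, 'y' }

Taking the union: FOLLOW(Y) = { $, 'y' }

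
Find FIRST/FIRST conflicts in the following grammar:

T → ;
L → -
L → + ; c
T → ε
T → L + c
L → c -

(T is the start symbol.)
No FIRST/FIRST conflicts.

FIRST sets of the non-terminals at (or reachable through a nullable prefix from) the front of some alternative:
  FIRST(L) = { '+', '-', 'c' }

Productions for T:
  T → ;: FIRST = { ';' }
  T → ε: FIRST = { ε }
  T → L + c: FIRST = { '+', '-', 'c' }
Productions for L:
  L → -: FIRST = { '-' }
  L → + ; c: FIRST = { '+' }
  L → c -: FIRST = { 'c' }

All alternatives of each non-terminal have pairwise disjoint FIRST sets.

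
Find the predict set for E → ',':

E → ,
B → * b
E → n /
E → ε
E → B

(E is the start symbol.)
{ ',' }

PREDICT(E → ',') = (FIRST(RHS) \ {ε}) ∪ (FOLLOW(E) if ε ∈ FIRST(RHS), i.e. RHS ⇒* ε)
FIRST(',') = { ',' }
ε ∉ FIRST(','), so FOLLOW(E) is not added.
PREDICT(E → ',') = { ',' }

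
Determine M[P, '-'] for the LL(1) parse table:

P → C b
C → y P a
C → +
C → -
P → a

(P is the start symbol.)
To find M[P, '-'], we find productions for P where '-' is in the predict set (PREDICT(N → α) = (FIRST(α) \ {ε}) ∪ (FOLLOW(N) if α ⇒* ε)).

Relevant sets:
  FIRST(C) = { '+', '-', 'y' }

P → C b: PREDICT = { '+', '-', 'y' }
  '-' is in predict set, so this production goes in M[P, '-']
P → a: PREDICT = { 'a' }

M[P, '-'] = P → C b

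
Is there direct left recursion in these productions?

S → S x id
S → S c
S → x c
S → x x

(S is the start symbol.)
Yes, S is left-recursive

S → S x id: LEFT RECURSIVE (starts with S)
S → S c: LEFT RECURSIVE (starts with S)
S → x c: starts with x
S → x x: starts with x

The grammar has direct left recursion on: S.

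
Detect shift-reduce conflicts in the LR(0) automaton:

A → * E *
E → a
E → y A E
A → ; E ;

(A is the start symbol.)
No shift-reduce conflicts

Augment with A' → A and build the canonical LR(0) collection (I0 = CLOSURE({[A' → . A]}), then GOTO on every symbol after a dot until no new states appear). It has 12 states:
  I0: { [A → . * E *], [A → . ; E ;], [A' → . A] }  — shift
  I1: { [A → * . E *], [E → . a], [E → . y A E] }  — shift
  I2: { [A → ; . E ;], [E → . a], [E → . y A E] }  — shift
  I3: { [A' → A .] }  — accept
  I4: { [A → ; E . ;] }  — shift
  I5: { [E → a .] }  — reduce
  I6: { [A → . * E *], [A → . ; E ;], [E → y . A E] }  — shift
  I7: { [E → . a], [E → . y A E], [E → y A . E] }  — shift
  I8: { [E → y A E .] }  — reduce
  I9: { [A → ; E ; .] }  — reduce
  I10: { [A → * E . *] }  — shift
  I11: { [A → * E * .] }  — reduce

No state contains both a complete item and a shift item.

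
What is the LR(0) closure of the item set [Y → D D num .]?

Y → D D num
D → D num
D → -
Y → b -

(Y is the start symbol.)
{ [Y → D D num .] }

Start with: [Y → D D num .]
The dot is at the end, so nothing is added.

CLOSURE = { [Y → D D num .] }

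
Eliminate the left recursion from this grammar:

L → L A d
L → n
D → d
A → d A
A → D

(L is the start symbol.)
L is directly left-recursive. The standard transformation for
  A → A α₁ | ... | A α_m | β₁ | ... | β_n
is
  A  → β₁ A' | ... | β_n A'
  A' → α₁ A' | ... | α_m A' | ε

L → n becomes L → n L'
L → L A d becomes L' → A d L'
Add L' → ε

Productions for other non-terminals are unchanged:
  D → d
  A → d A
  A → D

Resulting grammar:
L → n L'
L' → A d L'
L' → ε
D → d
A → d A
A → D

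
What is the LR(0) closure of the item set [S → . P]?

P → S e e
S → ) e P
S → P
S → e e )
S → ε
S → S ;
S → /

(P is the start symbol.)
{ [P → . S e e], [S → . ) e P], [S → . /], [S → . P], [S → . S ;], [S → . e e )], [S → .] }

Start with: [S → . P]
  [S → . P] has the dot before P: add [P → . S e e]
  [P → . S e e] has the dot before S: add [S → . ) e P], [S → . e e )], [S → .], [S → . S ;], [S → . /]
No further items can be added.

CLOSURE = { [P → . S e e], [S → . ) e P], [S → . /], [S → . P], [S → . S ;], [S → . e e )], [S → .] }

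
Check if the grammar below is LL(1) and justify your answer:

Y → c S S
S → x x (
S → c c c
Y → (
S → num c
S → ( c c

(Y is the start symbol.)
A grammar is LL(1) if for each non-terminal N with multiple productions, the predict sets of those productions are pairwise disjoint, where PREDICT(N → α) = (FIRST(α) \ {ε}) ∪ (FOLLOW(N) if α ⇒* ε).

For Y:
  PREDICT(Y → c S S) = { 'c' }
  PREDICT(Y → '(') = { '(' }
For S:
  PREDICT(S → x x '(') = { 'x' }
  PREDICT(S → c c c) = { 'c' }
  PREDICT(S → num c) = { 'num' }
  PREDICT(S → '(' c c) = { '(' }

All predict sets are disjoint. The grammar IS LL(1).

Answer: Yes, the grammar is LL(1).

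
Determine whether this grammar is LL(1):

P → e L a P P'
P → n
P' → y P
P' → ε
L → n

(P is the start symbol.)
No. Predict set conflict for P': { 'y' }

A grammar is LL(1) if for each non-terminal N with multiple productions, the predict sets of those productions are pairwise disjoint, where PREDICT(N → α) = (FIRST(α) \ {ε}) ∪ (FOLLOW(N) if α ⇒* ε).

Relevant sets:
  FOLLOW(P') = { $, 'y' }

For P:
  PREDICT(P → e L a P P') = { 'e' }
  PREDICT(P → n) = { 'n' }
For P':
  PREDICT(P' → y P) = { 'y' }
  PREDICT(P' → ε) = { $, 'y' }
L has a single production, so nothing to check there.

Conflict found: Predict set conflict for P': { 'y' }
The grammar is NOT LL(1).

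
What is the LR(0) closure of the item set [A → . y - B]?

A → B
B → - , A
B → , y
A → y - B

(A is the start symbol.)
Start with: [A → . y - B]
The dot precedes the terminal y, so nothing is added.

CLOSURE = { [A → . y - B] }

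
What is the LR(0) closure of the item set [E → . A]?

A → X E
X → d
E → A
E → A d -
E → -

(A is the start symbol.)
{ [A → . X E], [E → . A], [X → . d] }

Start with: [E → . A]
  [E → . A] has the dot before A: add [A → . X E]
  [A → . X E] has the dot before X: add [X → . d]
No further items can be added.

CLOSURE = { [A → . X E], [E → . A], [X → . d] }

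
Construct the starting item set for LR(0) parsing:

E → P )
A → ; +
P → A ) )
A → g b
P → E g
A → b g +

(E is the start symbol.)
First, augment the grammar with E' → E
I₀ = CLOSURE({ [E' → . E] }):
  [E' → . E] has the dot before E: add [E → . P )]
  [E → . P )] has the dot before P: add [P → . A ) )], [P → . E g]
  [P → . A ) )] has the dot before A: add [A → . ; +], [A → . g b], [A → . b g +]
No further items can be added.

I₀ = { [A → . ; +], [A → . b g +], [A → . g b], [E → . P )], [E' → . E], [P → . A ) )], [P → . E g] }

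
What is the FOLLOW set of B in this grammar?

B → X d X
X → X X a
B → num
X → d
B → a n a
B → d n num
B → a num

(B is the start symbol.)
To compute FOLLOW(B), find every occurrence of B on a right-hand side N → α B β: add FIRST(β) \ {ε}, and if β is empty or nullable also add FOLLOW(N). Iterate to a fixed point.

B is the start symbol, so $ ∈ FOLLOW(B).
B does not occur on any right-hand side.

Taking the union: FOLLOW(B) = { $ }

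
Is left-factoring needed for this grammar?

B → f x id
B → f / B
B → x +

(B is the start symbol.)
Left-factoring is needed when two productions for the same non-terminal
share a common prefix on the right-hand side.

Productions for B:
  B → f x id
  B → f / B
  B → x +

Found common prefix 'f' in productions for B

Answer: Yes, B has productions with common prefix 'f'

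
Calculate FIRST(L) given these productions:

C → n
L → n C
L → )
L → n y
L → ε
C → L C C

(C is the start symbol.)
{ ')', 'n', ε }

To compute FIRST(L), examine every production with L on the left-hand side, reading each right-hand side left to right until a non-nullable symbol is reached.

From L → n C:
  - n is a terminal: add 'n' and stop
From L → ):
  - ')' is a terminal: add ')' and stop
From L → n y:
  - n is a terminal: add 'n' and stop
From L → ε:
  - ε-production, so ε ∈ FIRST(L)

Collecting: FIRST(L) = { ')', 'n', ε }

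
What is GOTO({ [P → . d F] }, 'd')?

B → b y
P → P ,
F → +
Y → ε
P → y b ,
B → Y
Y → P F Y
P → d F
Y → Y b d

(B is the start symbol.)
GOTO(I, 'd') = CLOSURE({ [A → αX.β] : [A → α.Xβ] ∈ I, X = 'd' })

Items with dot before 'd', with the dot advanced:
  [P → . d F] → [P → d . F]
Closure of the advanced items:
  [P → d . F] has the dot before F: add [F → . +]

GOTO = { [F → . +], [P → d . F] }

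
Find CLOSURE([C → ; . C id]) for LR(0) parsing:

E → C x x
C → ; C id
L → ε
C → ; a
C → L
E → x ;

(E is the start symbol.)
{ [C → . ; C id], [C → . ; a], [C → . L], [C → ; . C id], [L → .] }

Start with: [C → ; . C id]
  [C → ; . C id] has the dot before C: add [C → . ; C id], [C → . ; a], [C → . L]
  [C → . L] has the dot before L: add [L → .]
No further items can be added.

CLOSURE = { [C → . ; C id], [C → . ; a], [C → . L], [C → ; . C id], [L → .] }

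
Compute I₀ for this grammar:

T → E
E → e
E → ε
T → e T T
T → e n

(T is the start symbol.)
First, augment the grammar with T' → T
I₀ = CLOSURE({ [T' → . T] }):
  [T' → . T] has the dot before T: add [T → . E], [T → . e T T], [T → . e n]
  [T → . E] has the dot before E: add [E → . e], [E → .]
No further items can be added.

I₀ = { [E → . e], [E → .], [T → . E], [T → . e T T], [T → . e n], [T' → . T] }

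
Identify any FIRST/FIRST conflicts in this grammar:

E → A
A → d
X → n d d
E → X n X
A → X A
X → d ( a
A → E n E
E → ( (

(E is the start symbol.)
Yes. E → A / E → X n X on { 'd', 'n' }; E → A / E → '(' '(' on { '(' }; A → d / A → X A on { 'd' }; A → d / A → E n E on { 'd' }; A → X A / A → E n E on { 'd', 'n' }

A FIRST/FIRST conflict occurs when two productions N → α and N → β for the same non-terminal have FIRST(α) ∩ FIRST(β) ≠ ∅ (with ε ∈ FIRST of a nullable right-hand side, so two nullable alternatives also conflict).

FIRST sets of the non-terminals at (or reachable through a nullable prefix from) the front of some alternative:
  FIRST(A) = { '(', 'd', 'n' }
  FIRST(X) = { 'd', 'n' }
  FIRST(E) = { '(', 'd', 'n' }

Productions for E:
  E → A: FIRST = { '(', 'd', 'n' }
  E → X n X: FIRST = { 'd', 'n' }
  E → ( (: FIRST = { '(' }
Productions for A:
  A → d: FIRST = { 'd' }
  A → X A: FIRST = { 'd', 'n' }
  A → E n E: FIRST = { '(', 'd', 'n' }
Productions for X:
  X → n d d: FIRST = { 'n' }
  X → d ( a: FIRST = { 'd' }

Conflict for E: E → A and E → X n X
  Overlap: { 'd', 'n' }
Conflict for E: E → A and E → ( (
  Overlap: { '(' }
Conflict for A: A → d and A → X A
  Overlap: { 'd' }
Conflict for A: A → d and A → E n E
  Overlap: { 'd' }
Conflict for A: A → X A and A → E n E
  Overlap: { 'd', 'n' }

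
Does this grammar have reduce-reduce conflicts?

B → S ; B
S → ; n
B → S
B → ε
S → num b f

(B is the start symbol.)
Augment with B' → B and build the canonical LR(0) collection (I0 = CLOSURE({[B' → . B]}), then GOTO on every symbol after a dot until no new states appear). It has 10 states:
  I0: { [B → . S ; B], [B → . S], [B → .], [B' → . B], [S → . ; n], [S → . num b f] }  — shift, reduce
  I1: { [S → ; . n] }  — shift
  I2: { [B' → B .] }  — accept
  I3: { [B → S . ; B], [B → S .] }  — shift, reduce
  I4: { [S → num . b f] }  — shift
  I5: { [S → num b . f] }  — shift
  I6: { [S → num b f .] }  — reduce
  I7: { [B → . S ; B], [B → . S], [B → .], [B → S ; . B], [S → . ; n], [S → . num b f] }  — shift, reduce
  I8: { [B → S ; B .] }  — reduce
  I9: { [S → ; n .] }  — reduce

No state contains more than one complete item.

Answer: No reduce-reduce conflicts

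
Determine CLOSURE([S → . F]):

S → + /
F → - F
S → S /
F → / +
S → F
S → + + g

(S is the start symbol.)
Start with: [S → . F]
  [S → . F] has the dot before F: add [F → . - F], [F → . / +]
No further items can be added.

CLOSURE = { [F → . - F], [F → . / +], [S → . F] }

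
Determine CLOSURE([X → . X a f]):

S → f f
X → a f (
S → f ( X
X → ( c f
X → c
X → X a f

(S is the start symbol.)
{ [X → . ( c f], [X → . X a f], [X → . a f (], [X → . c] }

To compute CLOSURE, for each item [A → α.Bβ] where B is a non-terminal, add [B → .γ] for all productions B → γ; repeat for the newly added items until nothing changes.

Start with: [X → . X a f]
  [X → . X a f] has the dot before X: add [X → . a f (], [X → . ( c f], [X → . c]
No further items can be added.

CLOSURE = { [X → . ( c f], [X → . X a f], [X → . a f (], [X → . c] }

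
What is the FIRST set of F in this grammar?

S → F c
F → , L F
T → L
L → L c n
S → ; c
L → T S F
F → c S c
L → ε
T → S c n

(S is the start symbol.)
{ ',', 'c' }

To compute FIRST(F), examine every production with F on the left-hand side, reading each right-hand side left to right until a non-nullable symbol is reached.

From F → , L F:
  - ',' is a terminal: add ',' and stop
From F → c S c:
  - c is a terminal: add 'c' and stop

Collecting: FIRST(F) = { ',', 'c' }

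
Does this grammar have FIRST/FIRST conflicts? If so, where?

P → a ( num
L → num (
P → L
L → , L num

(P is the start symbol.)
FIRST sets of the non-terminals at (or reachable through a nullable prefix from) the front of some alternative:
  FIRST(L) = { ',', 'num' }

Productions for P:
  P → a ( num: FIRST = { 'a' }
  P → L: FIRST = { ',', 'num' }
Productions for L:
  L → num (: FIRST = { 'num' }
  L → , L num: FIRST = { ',' }

All alternatives of each non-terminal have pairwise disjoint FIRST sets.

Answer: No FIRST/FIRST conflicts.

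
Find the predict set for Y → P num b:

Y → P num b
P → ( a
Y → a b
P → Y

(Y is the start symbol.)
PREDICT(Y → P num b) = (FIRST(RHS) \ {ε}) ∪ (FOLLOW(Y) if ε ∈ FIRST(RHS), i.e. RHS ⇒* ε)
FIRST(P) = { '(', 'a' }
FIRST(P num b) = { '(', 'a' }
ε ∉ FIRST(P num b), so FOLLOW(Y) is not added.
PREDICT(Y → P num b) = { '(', 'a' }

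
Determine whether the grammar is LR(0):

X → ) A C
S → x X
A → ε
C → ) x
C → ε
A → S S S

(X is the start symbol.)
Augment with X' → X and build the canonical LR(0) collection (I0 = CLOSURE({[X' → . X]}), then GOTO on every symbol after a dot until no new states appear). It has 12 states:
  I0: { [X → . ) A C], [X' → . X] }  — shift
  I1: { [A → . S S S], [A → .], [S → . x X], [X → ) . A C] }  — shift, reduce
  I2: { [X' → X .] }  — accept
  I3: { [C → . ) x], [C → .], [X → ) A . C] }  — shift, reduce
  I4: { [A → S . S S], [S → . x X] }  — shift
  I5: { [S → x . X], [X → . ) A C] }  — shift
  I6: { [S → x X .] }  — reduce
  I7: { [A → S S . S], [S → . x X] }  — shift
  I8: { [A → S S S .] }  — reduce
  I9: { [C → ) . x] }  — shift
  I10: { [X → ) A C .] }  — reduce
  I11: { [C → ) x .] }  — reduce

Conflict in state I1:
  Shift-reduce conflict between [A → .] and [S → . x X]
So the grammar is NOT LR(0).

Answer: No. Shift-reduce conflict between [A → .] and [S → . x X]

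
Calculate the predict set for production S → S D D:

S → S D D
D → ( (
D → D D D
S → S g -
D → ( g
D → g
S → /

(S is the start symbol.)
{ '/' }

PREDICT(S → S D D) = (FIRST(RHS) \ {ε}) ∪ (FOLLOW(S) if ε ∈ FIRST(RHS), i.e. RHS ⇒* ε)
FIRST(S) = { '/' }
FIRST(S D D) = { '/' }
ε ∉ FIRST(S D D), so FOLLOW(S) is not added.
PREDICT(S → S D D) = { '/' }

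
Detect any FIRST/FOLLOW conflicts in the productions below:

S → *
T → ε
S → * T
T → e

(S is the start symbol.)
Nullable non-terminals: T.

T: nullable alternative(s) T → ε; FOLLOW(T) = { $ }
  T → ε: FIRST \ {ε} = { } — this is the only nullable alternative, skip
  T → e: FIRST \ {ε} = { 'e' } — disjoint from FOLLOW(T)

S has no nullable alternative, so no FIRST/FOLLOW check is needed there.

No FIRST/FOLLOW conflicts found.

Answer: No FIRST/FOLLOW conflicts.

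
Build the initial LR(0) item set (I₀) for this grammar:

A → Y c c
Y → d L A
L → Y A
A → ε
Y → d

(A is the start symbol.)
First, augment the grammar with A' → A
I₀ = CLOSURE({ [A' → . A] }):
  [A' → . A] has the dot before A: add [A → . Y c c], [A → .]
  [A → . Y c c] has the dot before Y: add [Y → . d L A], [Y → . d]
No further items can be added.

I₀ = { [A → . Y c c], [A → .], [A' → . A], [Y → . d L A], [Y → . d] }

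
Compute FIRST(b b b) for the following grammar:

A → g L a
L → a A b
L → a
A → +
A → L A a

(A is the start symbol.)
To compute FIRST(b b b), process the symbols left to right:
Symbol b is a terminal. Add 'b' and stop.
FIRST(b b b) = { 'b' }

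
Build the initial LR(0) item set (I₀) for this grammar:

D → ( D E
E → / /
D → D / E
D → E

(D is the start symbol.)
First, augment the grammar with D' → D
I₀ = CLOSURE({ [D' → . D] }):
  [D' → . D] has the dot before D: add [D → . ( D E], [D → . D / E], [D → . E]
  [D → . E] has the dot before E: add [E → . / /]
No further items can be added.

I₀ = { [D → . ( D E], [D → . D / E], [D → . E], [D' → . D], [E → . / /] }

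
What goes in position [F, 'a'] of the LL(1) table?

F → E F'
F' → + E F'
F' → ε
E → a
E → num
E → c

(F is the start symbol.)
F → E F'

To find M[F, 'a'], we find productions for F where 'a' is in the predict set (PREDICT(N → α) = (FIRST(α) \ {ε}) ∪ (FOLLOW(N) if α ⇒* ε)).

Relevant sets:
  FIRST(E) = { 'a', 'c', 'num' }

F → E F': PREDICT = { 'a', 'c', 'num' }
  'a' is in predict set, so this production goes in M[F, 'a']

M[F, 'a'] = F → E F'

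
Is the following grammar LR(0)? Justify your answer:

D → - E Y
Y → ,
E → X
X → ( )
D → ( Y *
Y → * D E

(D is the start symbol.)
A grammar is LR(0) if no state in the canonical LR(0) collection has:
  - both a shift item (dot before a terminal) and a complete item (shift-reduce conflict), or
  - two or more complete items (reduce-reduce conflict; the accept item [D' → D .] counts as a complete item here).

Augment with D' → D and build the canonical LR(0) collection (I0 = CLOSURE({[D' → . D]}), then GOTO on every symbol after a dot until no new states appear). It has 15 states:
  I0: { [D → . ( Y *], [D → . - E Y], [D' → . D] }  — shift
  I1: { [D → ( . Y *], [Y → . * D E], [Y → . ,] }  — shift
  I2: { [D → - . E Y], [E → . X], [X → . ( )] }  — shift
  I3: { [D' → D .] }  — accept
  I4: { [X → ( . )] }  — shift
  I5: { [D → - E . Y], [Y → . * D E], [Y → . ,] }  — shift
  I6: { [E → X .] }  — reduce
  I7: { [D → . ( Y *], [D → . - E Y], [Y → * . D E] }  — shift
  I8: { [Y → , .] }  — reduce
  I9: { [D → - E Y .] }  — reduce
  I10: { [E → . X], [X → . ( )], [Y → * D . E] }  — shift
  I11: { [Y → * D E .] }  — reduce
  I12: { [X → ( ) .] }  — reduce
  I13: { [D → ( Y . *] }  — shift
  I14: { [D → ( Y * .] }  — reduce

Every state is either a pure shift/goto state or contains exactly one complete item and nothing to shift — no conflicts. The grammar is LR(0).

Answer: Yes, the grammar is LR(0)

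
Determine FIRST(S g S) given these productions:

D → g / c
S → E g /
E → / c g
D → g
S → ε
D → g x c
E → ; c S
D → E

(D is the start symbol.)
FIRST sets of the non-terminals involved (from the grammar, by fixed-point iteration):
  FIRST(S) = { '/', ';', ε }

To compute FIRST(S g S), process the symbols left to right:
Symbol S is a non-terminal. Add FIRST(S) \ {ε} = { '/', ';' }
S is nullable (ε ∈ FIRST(S)), continue to the next symbol.
Symbol g is a terminal. Add 'g' and stop.
FIRST(S g S) = { '/', ';', 'g' }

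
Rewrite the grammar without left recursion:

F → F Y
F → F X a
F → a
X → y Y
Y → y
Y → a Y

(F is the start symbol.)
F is directly left-recursive. The standard transformation for
  A → A α₁ | ... | A α_m | β₁ | ... | β_n
is
  A  → β₁ A' | ... | β_n A'
  A' → α₁ A' | ... | α_m A' | ε

F → a becomes F → a F'
F → F Y becomes F' → Y F'
F → F X a becomes F' → X a F'
Add F' → ε

Productions for other non-terminals are unchanged:
  X → y Y
  Y → y
  Y → a Y

Resulting grammar:
F → a F'
F' → Y F'
F' → X a F'
F' → ε
X → y Y
Y → y
Y → a Y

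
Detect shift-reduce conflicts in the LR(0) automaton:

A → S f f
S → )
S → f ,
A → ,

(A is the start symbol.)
Augment with A' → A and build the canonical LR(0) collection (I0 = CLOSURE({[A' → . A]}), then GOTO on every symbol after a dot until no new states appear). It has 9 states:
  I0: { [A → . ,], [A → . S f f], [A' → . A], [S → . )], [S → . f ,] }  — shift
  I1: { [S → ) .] }  — reduce
  I2: { [A → , .] }  — reduce
  I3: { [A' → A .] }  — accept
  I4: { [A → S . f f] }  — shift
  I5: { [S → f . ,] }  — shift
  I6: { [S → f , .] }  — reduce
  I7: { [A → S f . f] }  — shift
  I8: { [A → S f f .] }  — reduce

No state contains both a complete item and a shift item.

Answer: No shift-reduce conflicts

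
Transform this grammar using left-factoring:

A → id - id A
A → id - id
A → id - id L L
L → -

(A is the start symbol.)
Left-factoring transforms A → αβ₁ | αβ₂ into A → αA' and A' → β₁ | β₂
(α is the longest common prefix among the alternatives). Repeat until
no nonterminal has two alternatives with a common prefix.

Round 1: A has alternatives sharing prefix 'id - id'. Introduce A': A → id - id A'
  Add: A' → A
  Add: A' → ε
  Add: A' → L L

No remaining common prefixes — done.

Resulting grammar:
A → id - id A'
A' → A
A' → ε
A' → L L
L → -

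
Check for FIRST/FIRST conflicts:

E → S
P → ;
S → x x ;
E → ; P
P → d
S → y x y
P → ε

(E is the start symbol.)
No FIRST/FIRST conflicts.

FIRST sets of the non-terminals at (or reachable through a nullable prefix from) the front of some alternative:
  FIRST(S) = { 'x', 'y' }

Productions for E:
  E → S: FIRST = { 'x', 'y' }
  E → ; P: FIRST = { ';' }
Productions for P:
  P → ;: FIRST = { ';' }
  P → d: FIRST = { 'd' }
  P → ε: FIRST = { ε }
Productions for S:
  S → x x ;: FIRST = { 'x' }
  S → y x y: FIRST = { 'y' }

All alternatives of each non-terminal have pairwise disjoint FIRST sets.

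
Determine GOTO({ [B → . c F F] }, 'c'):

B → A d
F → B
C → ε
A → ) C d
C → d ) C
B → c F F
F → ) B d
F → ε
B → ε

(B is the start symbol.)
GOTO(I, 'c') = CLOSURE({ [A → αX.β] : [A → α.Xβ] ∈ I, X = 'c' })

Items with dot before 'c', with the dot advanced:
  [B → . c F F] → [B → c . F F]
Closure of the advanced items:
  [B → c . F F] has the dot before F: add [F → . B], [F → . ) B d], [F → .]
  [F → . B] has the dot before B: add [B → . A d], [B → . c F F], [B → .]
  [B → . A d] has the dot before A: add [A → . ) C d]

GOTO = { [A → . ) C d], [B → . A d], [B → . c F F], [B → .], [B → c . F F], [F → . ) B d], [F → . B], [F → .] }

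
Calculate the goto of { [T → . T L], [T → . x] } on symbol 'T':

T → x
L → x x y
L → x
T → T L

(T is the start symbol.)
{ [L → . x x y], [L → . x], [T → T . L] }

GOTO(I, 'T') = CLOSURE({ [A → αX.β] : [A → α.Xβ] ∈ I, X = 'T' })

Items with dot before 'T', with the dot advanced:
  [T → . T L] → [T → T . L]
Closure of the advanced items:
  [T → T . L] has the dot before L: add [L → . x x y], [L → . x]

GOTO = { [L → . x x y], [L → . x], [T → T . L] }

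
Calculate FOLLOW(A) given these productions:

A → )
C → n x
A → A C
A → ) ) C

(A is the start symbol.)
{ $, 'n' }

A is the start symbol, so $ ∈ FOLLOW(A).
In A → A C: A is followed by C, add FIRST(C) \ {ε} = { 'n' }

Taking the union: FOLLOW(A) = { $, 'n' }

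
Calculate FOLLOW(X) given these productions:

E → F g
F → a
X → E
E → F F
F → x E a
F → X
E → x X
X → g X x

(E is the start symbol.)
To compute FOLLOW(X), find every occurrence of X on a right-hand side N → α X β: add FIRST(β) \ {ε}, and if β is empty or nullable also add FOLLOW(N). Iterate to a fixed point.

In F → X: X is at the end, add FOLLOW(F)
In E → x X: X is at the end, add FOLLOW(E)
In X → g X x: X is followed by x, add FIRST(x) \ {ε} = { 'x' }

The FOLLOW sets referred to above (computed the same way, to a fixed point):
  FOLLOW(F) = { $, 'a', 'g', 'x' }
  FOLLOW(E) = { $, 'a', 'g', 'x' }

Taking the union: FOLLOW(X) = { $, 'a', 'g', 'x' }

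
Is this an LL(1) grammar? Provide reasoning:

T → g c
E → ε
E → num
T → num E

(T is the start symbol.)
Yes, the grammar is LL(1).

A grammar is LL(1) if for each non-terminal N with multiple productions, the predict sets of those productions are pairwise disjoint, where PREDICT(N → α) = (FIRST(α) \ {ε}) ∪ (FOLLOW(N) if α ⇒* ε).

Relevant sets:
  FOLLOW(E) = { $ }

For T:
  PREDICT(T → g c) = { 'g' }
  PREDICT(T → num E) = { 'num' }
For E:
  PREDICT(E → ε) = { $ }
  PREDICT(E → num) = { 'num' }

All predict sets are disjoint. The grammar IS LL(1).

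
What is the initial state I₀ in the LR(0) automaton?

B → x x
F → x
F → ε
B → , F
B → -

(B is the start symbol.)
{ [B → . , F], [B → . -], [B → . x x], [B' → . B] }

First, augment the grammar with B' → B
I₀ = CLOSURE({ [B' → . B] }):
  [B' → . B] has the dot before B: add [B → . x x], [B → . , F], [B → . -]
No further items can be added.

I₀ = { [B → . , F], [B → . -], [B → . x x], [B' → . B] }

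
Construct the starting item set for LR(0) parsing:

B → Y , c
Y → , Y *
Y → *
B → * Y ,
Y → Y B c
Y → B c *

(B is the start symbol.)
First, augment the grammar with B' → B
I₀ = CLOSURE({ [B' → . B] }):
  [B' → . B] has the dot before B: add [B → . Y , c], [B → . * Y ,]
  [B → . Y , c] has the dot before Y: add [Y → . , Y *], [Y → . *], [Y → . Y B c], [Y → . B c *]
No further items can be added.

I₀ = { [B → . * Y ,], [B → . Y , c], [B' → . B], [Y → . *], [Y → . , Y *], [Y → . B c *], [Y → . Y B c] }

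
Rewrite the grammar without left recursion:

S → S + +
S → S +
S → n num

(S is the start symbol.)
S → n num S'
S' → + + S'
S' → + S'
S' → ε

S is directly left-recursive. The standard transformation for
  A → A α₁ | ... | A α_m | β₁ | ... | β_n
is
  A  → β₁ A' | ... | β_n A'
  A' → α₁ A' | ... | α_m A' | ε

S → n num becomes S → n num S'
S → S + + becomes S' → + + S'
S → S + becomes S' → + S'
Add S' → ε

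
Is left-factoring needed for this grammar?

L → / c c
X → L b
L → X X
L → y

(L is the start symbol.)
Left-factoring is needed when two productions for the same non-terminal
share a common prefix on the right-hand side.

Productions for L:
  L → / c c
  L → X X
  L → y

No common prefixes found.

Answer: No, left-factoring is not needed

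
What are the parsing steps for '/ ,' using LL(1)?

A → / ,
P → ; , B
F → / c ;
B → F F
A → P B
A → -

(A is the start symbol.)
Stack is shown with the top on the left.

Stack  Input  Action
--------------------
A $    / , $  output A → / ,
/ , $  / , $  match '/'
, $    , $    match ','
$      $      accept

The string is accepted.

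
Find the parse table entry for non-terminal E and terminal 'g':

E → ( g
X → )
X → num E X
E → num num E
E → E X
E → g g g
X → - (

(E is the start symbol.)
To find M[E, 'g'], we find productions for E where 'g' is in the predict set (PREDICT(N → α) = (FIRST(α) \ {ε}) ∪ (FOLLOW(N) if α ⇒* ε)).

Relevant sets:
  FIRST(E) = { '(', 'g', 'num' }

E → ( g: PREDICT = { '(' }
E → num num E: PREDICT = { 'num' }
E → E X: PREDICT = { '(', 'g', 'num' }
  'g' is in predict set, so this production goes in M[E, 'g']
E → g g g: PREDICT = { 'g' }
  'g' is in predict set, so this production goes in M[E, 'g']

M[E, 'g'] = E → E X, E → g g g  (a multiply-defined cell — the grammar is not LL(1))

Answer: E → E X, E → g g g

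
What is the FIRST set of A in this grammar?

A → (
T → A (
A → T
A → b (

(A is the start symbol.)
{ '(', 'b' }

FIRST sets of the other non-terminals involved (by the same procedure, iterated to a fixed point):
  FIRST(T) = { '(', 'b' }

From A → (:
  - '(' is a terminal: add '(' and stop
From A → T:
  - T is a non-terminal: add FIRST(T) \ {ε} = { '(', 'b' }
    T is not nullable, so stop
From A → b (:
  - b is a terminal: add 'b' and stop

Collecting: FIRST(A) = { '(', 'b' }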